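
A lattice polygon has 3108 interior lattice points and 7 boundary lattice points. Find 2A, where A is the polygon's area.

Pick's theorem states A = I + B/2 − 1, so A = 3108 + 7/2 − 1 = 6221/2.
Hence 2A = 6221.

6221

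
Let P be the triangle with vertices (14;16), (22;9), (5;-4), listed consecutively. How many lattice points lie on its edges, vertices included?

The number of boundary lattice points is Σ gcd(|Δx|,|Δy|) = gcd(8,7) + gcd(17,13) + gcd(9,20) = 1+1+1 = 3.

3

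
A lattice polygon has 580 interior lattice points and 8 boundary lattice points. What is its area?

583

Pick's theorem states A = I + B/2 − 1, so A = 580 + 8/2 − 1 = 583.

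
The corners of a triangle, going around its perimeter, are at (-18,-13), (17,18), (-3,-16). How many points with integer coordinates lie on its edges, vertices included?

6

Summing gcd(|Δx|,|Δy|) over the edges gives the boundary count: gcd(35,31) + gcd(20,34) + gcd(15,3) = 1+2+3 = 6.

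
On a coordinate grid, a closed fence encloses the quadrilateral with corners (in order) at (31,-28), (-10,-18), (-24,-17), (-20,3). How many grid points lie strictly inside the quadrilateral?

520

By the shoelace formula, twice the signed area is |(31·(-18) − (-10)·(-28)) + ((-10)·(-17) − (-24)·(-18)) + ((-24)·3 − (-20)·(-17)) + ((-20)·(-28) − 31·3)| = 1045, so the area is 522.5.
Summing gcd(|Δx|,|Δy|) over the edges gives the boundary count: gcd(41,10) + gcd(14,1) + gcd(4,20) + gcd(51,31) = 1+1+4+1 = 7.
Pick's theorem gives I = A − B/2 + 1 = 522.5 − 7/2 + 1 = 520.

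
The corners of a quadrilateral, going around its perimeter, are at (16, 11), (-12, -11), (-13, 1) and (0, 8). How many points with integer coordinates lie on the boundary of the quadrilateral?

Summing gcd(|Δx|,|Δy|) over the edges gives the boundary count: gcd(28,22) + gcd(1,12) + gcd(13,7) + gcd(16,3) = 2+1+1+1 = 5.

5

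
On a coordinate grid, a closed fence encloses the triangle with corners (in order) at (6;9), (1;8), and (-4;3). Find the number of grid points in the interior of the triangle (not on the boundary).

7

By the shoelace formula, twice the signed area is |[6·8 − 1·9] + [1·3 − (-4)·8] + [(-4)·9 − 6·3]| = 20, so the area is 10.
Along each edge there are gcd(|Δx|,|Δy|)+1 lattice points, so counting each shared vertex once the boundary has gcd(5,1) + gcd(5,5) + gcd(10,6) = 1+5+2 = 8.
By Pick's theorem A = I + B/2 − 1, so I = 10 − 8/2 + 1 = 7.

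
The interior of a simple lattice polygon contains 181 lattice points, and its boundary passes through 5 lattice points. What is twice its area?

365

Pick's theorem states A = I + B/2 − 1, so A = 181 + 5/2 − 1 = 365/2.
Hence 2A = 365.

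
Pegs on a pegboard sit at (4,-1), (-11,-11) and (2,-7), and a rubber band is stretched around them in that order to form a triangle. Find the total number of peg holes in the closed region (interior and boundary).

By the shoelace formula, twice the signed area is |(4·(-11) − (-11)·(-1)) + ((-11)·(-7) − 2·(-11)) + (2·(-1) − 4·(-7))| = 70, so the area is 35.
Along each edge there are gcd(|Δx|,|Δy|)+1 lattice points, so counting each shared vertex once the boundary has gcd(15,10) + gcd(13,4) + gcd(2,6) = 5+1+2 = 8.
Pick's theorem gives I = A − B/2 + 1 = 35 − 8/2 + 1 = 32, so the closed region contains I + B = 32 + 8 = 40 lattice points.

40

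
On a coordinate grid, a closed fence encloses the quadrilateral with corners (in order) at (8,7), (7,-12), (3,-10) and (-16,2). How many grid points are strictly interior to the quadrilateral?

By the shoelace formula, twice the signed area is |[8·(-12) − 7·7] + [7·(-10) − 3·(-12)] + [3·2 − (-16)·(-10)] + [(-16)·7 − 8·2]| = 461, so the area is 461/2.
The number of boundary lattice points is Σ gcd(|Δx|,|Δy|) = gcd(1,19) + gcd(4,2) + gcd(19,12) + gcd(24,5) = 1+2+1+1 = 5.
Pick's theorem gives I = A − B/2 + 1 = 461/2 − 5/2 + 1 = 229.

229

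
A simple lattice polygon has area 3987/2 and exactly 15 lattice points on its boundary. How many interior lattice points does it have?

Pick's theorem A = I + B/2 − 1 rearranges to I = A − B/2 + 1 = 3987/2 − 15/2 + 1 = 1987.

1987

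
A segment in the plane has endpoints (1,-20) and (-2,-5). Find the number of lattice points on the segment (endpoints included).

The number of lattice points on a segment between lattice points is gcd(|Δx|,|Δy|) + 1 = gcd(3,15) + 1 = 3 + 1 = 4.

4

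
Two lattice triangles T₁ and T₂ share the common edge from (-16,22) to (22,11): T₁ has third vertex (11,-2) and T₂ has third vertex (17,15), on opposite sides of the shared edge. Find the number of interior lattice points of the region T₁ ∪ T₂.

The union is the simple quadrilateral with vertices (-16,22), (11,-2), (22,11), (17,15) in order.
Using the shoelace formula, 2A = |((-16)·(-2) − 11·22) + (11·11 − 22·(-2)) + (22·15 − 17·11) + (17·22 − (-16)·15)| = 712, so the area is 356.
Along each edge there are gcd(|Δx|,|Δy|)+1 lattice points, so counting each shared vertex once the boundary has gcd(27,24) + gcd(11,13) + gcd(5,4) + gcd(33,7) = 3+1+1+1 = 6.
By Pick's theorem I = A − B/2 + 1 = 356 − 6/2 + 1 = 354.

354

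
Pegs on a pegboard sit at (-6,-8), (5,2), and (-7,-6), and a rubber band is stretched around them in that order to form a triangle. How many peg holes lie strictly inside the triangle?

By the shoelace formula, twice the signed area is |((-6)·2 − 5·(-8)) + (5·(-6) − (-7)·2) + ((-7)·(-8) − (-6)·(-6))| = 32, so the area is 16.
Summing gcd(|Δx|,|Δy|) over the edges gives the boundary count: gcd(11,10) + gcd(12,8) + gcd(1,2) = 1+4+1 = 6.
Pick's theorem gives I = A − B/2 + 1 = 16 − 6/2 + 1 = 14.

14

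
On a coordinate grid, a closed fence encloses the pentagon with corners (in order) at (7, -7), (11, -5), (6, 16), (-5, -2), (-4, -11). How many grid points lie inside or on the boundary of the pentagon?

238

Using the shoelace formula, 2A = |(7·(-5) − 11·(-7)) + (11·16 − 6·(-5)) + (6·(-2) − (-5)·16) + ((-5)·(-11) − (-4)·(-2)) + ((-4)·(-7) − 7·(-11))| = 468, so the area is 234.
The number of boundary lattice points is Σ gcd(|Δx|,|Δy|) = gcd(4,2) + gcd(5,21) + gcd(11,18) + gcd(1,9) + gcd(11,4) = 2+1+1+1+1 = 6.
Pick's theorem gives I = A − B/2 + 1 = 234 − 6/2 + 1 = 232, so the closed region contains I + B = 232 + 6 = 238 lattice points.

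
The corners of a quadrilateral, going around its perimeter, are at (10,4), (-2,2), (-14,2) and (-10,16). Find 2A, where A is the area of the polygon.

352

Using the shoelace formula, 2A = |[10·2 − (-2)·4] + [(-2)·2 − (-14)·2] + [(-14)·16 − (-10)·2] + [(-10)·4 − 10·16]| = 352, so the area is 176.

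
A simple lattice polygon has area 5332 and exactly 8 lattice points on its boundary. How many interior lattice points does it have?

From Pick's theorem, I = A − B/2 + 1 = 5332 − 8/2 + 1 = 5329.

5329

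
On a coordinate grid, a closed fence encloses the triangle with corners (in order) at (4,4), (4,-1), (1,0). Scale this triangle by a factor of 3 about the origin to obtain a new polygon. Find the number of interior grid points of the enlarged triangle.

58

The shoelace formula gives twice the area as |(4·(-1) − 4·4) + (4·0 − 1·(-1)) + (1·4 − 4·0)| = 15, so the area is 7.5.
Summing gcd(|Δx|,|Δy|) over the edges gives the boundary count: gcd(0,5) + gcd(3,1) + gcd(3,4) = 5+1+1 = 7.
Scaling by 3 multiplies the area by 3² = 9 (so the new area is 135/2) and multiplies the boundary lattice-point count by 3, giving 21.
By Pick's theorem, the interior count of the dilated polygon is 135/2 − 21/2 + 1 = 58.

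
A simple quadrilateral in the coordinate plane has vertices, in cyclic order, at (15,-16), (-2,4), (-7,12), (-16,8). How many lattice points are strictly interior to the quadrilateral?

151

The shoelace formula gives twice the area as |(15·4 − (-2)·(-16)) + ((-2)·12 − (-7)·4) + ((-7)·8 − (-16)·12) + ((-16)·(-16) − 15·8)| = 304, so the area is 152.
Summing gcd(|Δx|,|Δy|) over the edges gives the boundary count: gcd(17,20) + gcd(5,8) + gcd(9,4) + gcd(31,24) = 1+1+1+1 = 4.
Pick's theorem gives I = A − B/2 + 1 = 152 − 4/2 + 1 = 151.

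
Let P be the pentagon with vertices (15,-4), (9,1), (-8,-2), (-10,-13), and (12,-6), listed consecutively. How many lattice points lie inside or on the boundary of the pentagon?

By the shoelace formula, twice the signed area is |(15·1 − 9·(-4)) + (9·(-2) − (-8)·1) + ((-8)·(-13) − (-10)·(-2)) + ((-10)·(-6) − 12·(-13)) + (12·(-4) − 15·(-6))| = 383, so the area is 191.5.
Summing gcd(|Δx|,|Δy|) over the edges gives the boundary count: gcd(6,5) + gcd(17,3) + gcd(2,11) + gcd(22,7) + gcd(3,2) = 1+1+1+1+1 = 5.
Pick's theorem gives I = A − B/2 + 1 = 191.5 − 5/2 + 1 = 190, so the closed region contains I + B = 190 + 5 = 195 lattice points.

195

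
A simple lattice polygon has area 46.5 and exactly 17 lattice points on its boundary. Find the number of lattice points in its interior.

39

Pick's theorem A = I + B/2 − 1 rearranges to I = A − B/2 + 1 = 46.5 − 17/2 + 1 = 39.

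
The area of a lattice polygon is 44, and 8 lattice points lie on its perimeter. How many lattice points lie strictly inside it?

41

From Pick's theorem, I = A − B/2 + 1 = 44 − 8/2 + 1 = 41.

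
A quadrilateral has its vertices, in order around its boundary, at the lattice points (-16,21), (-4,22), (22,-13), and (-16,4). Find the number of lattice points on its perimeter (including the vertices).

20

Summing gcd(|Δx|,|Δy|) over the edges gives the boundary count: gcd(12,1) + gcd(26,35) + gcd(38,17) + gcd(0,17) = 1+1+1+17 = 20.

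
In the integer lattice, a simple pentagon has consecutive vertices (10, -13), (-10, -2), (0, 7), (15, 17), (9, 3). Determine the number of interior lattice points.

286

By the shoelace formula, twice the signed area is |[10·(-2) − (-10)·(-13)] + [(-10)·7 − 0·(-2)] + [0·17 − 15·7] + [15·3 − 9·17] + [9·(-13) − 10·3]| = 580, so the area is 290.
Summing gcd(|Δx|,|Δy|) over the edges gives the boundary count: gcd(20,11) + gcd(10,9) + gcd(15,10) + gcd(6,14) + gcd(1,16) = 1+1+5+2+1 = 10.
By Pick's theorem A = I + B/2 − 1, so I = 290 − 10/2 + 1 = 286.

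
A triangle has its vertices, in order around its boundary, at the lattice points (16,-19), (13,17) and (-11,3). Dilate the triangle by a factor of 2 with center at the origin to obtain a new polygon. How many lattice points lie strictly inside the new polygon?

Using the shoelace formula, 2A = |(16·17 − 13·(-19)) + (13·3 − (-11)·17) + ((-11)·(-19) − 16·3)| = 906, so the area is 453.
Along each edge there are gcd(|Δx|,|Δy|)+1 lattice points, so counting each shared vertex once the boundary has gcd(3,36) + gcd(24,14) + gcd(27,22) = 3+2+1 = 6.
Scaling by 2 multiplies the area by 2² = 4 (so the new area is 1812) and multiplies the boundary lattice-point count by 2, giving 12.
By Pick's theorem, the interior count of the dilated polygon is 1812 − 12/2 + 1 = 1807.

1807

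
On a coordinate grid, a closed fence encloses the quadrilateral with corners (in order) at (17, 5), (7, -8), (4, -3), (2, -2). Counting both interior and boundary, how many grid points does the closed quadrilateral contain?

By the shoelace formula, twice the signed area is |(17·(-8) − 7·5) + (7·(-3) − 4·(-8)) + (4·(-2) − 2·(-3)) + (2·5 − 17·(-2))| = 118, so the area is 59.
Along each edge there are gcd(|Δx|,|Δy|)+1 lattice points, so counting each shared vertex once the boundary has gcd(10,13) + gcd(3,5) + gcd(2,1) + gcd(15,7) = 1+1+1+1 = 4.
Pick's theorem gives I = A − B/2 + 1 = 59 − 4/2 + 1 = 58, so the closed region contains I + B = 58 + 4 = 62 lattice points.

62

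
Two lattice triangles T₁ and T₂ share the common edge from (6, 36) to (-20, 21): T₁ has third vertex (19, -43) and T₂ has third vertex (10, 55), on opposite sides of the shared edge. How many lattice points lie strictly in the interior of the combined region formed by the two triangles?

The union is the simple quadrilateral with vertices (6, 36), (19, -43), (-20, 21), (10, 55) in order.
The shoelace formula gives twice the area as |[6·(-43) − 19·36] + [19·21 − (-20)·(-43)] + [(-20)·55 − 10·21] + [10·36 − 6·55]| = 2683, so the area is 1341.5.
Along each edge there are gcd(|Δx|,|Δy|)+1 lattice points, so counting each shared vertex once the boundary has gcd(13,79) + gcd(39,64) + gcd(30,34) + gcd(4,19) = 1+1+2+1 = 5.
By Pick's theorem I = A − B/2 + 1 = 1341.5 − 5/2 + 1 = 1340.

1340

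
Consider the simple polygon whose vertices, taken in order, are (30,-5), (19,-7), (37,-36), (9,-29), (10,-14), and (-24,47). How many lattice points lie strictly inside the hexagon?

Using the shoelace formula, 2A = |[30·(-7) − 19·(-5)] + [19·(-36) − 37·(-7)] + [37·(-29) − 9·(-36)] + [9·(-14) − 10·(-29)] + [10·47 − (-24)·(-14)] + [(-24)·(-5) − 30·47]| = 2281, so the area is 1140.5.
The number of boundary lattice points is Σ gcd(|Δx|,|Δy|) = gcd(11,2) + gcd(18,29) + gcd(28,7) + gcd(1,15) + gcd(34,61) + gcd(54,52) = 1+1+7+1+1+2 = 13.
By Pick's theorem A = I + B/2 − 1, so I = 1140.5 − 13/2 + 1 = 1135.

1135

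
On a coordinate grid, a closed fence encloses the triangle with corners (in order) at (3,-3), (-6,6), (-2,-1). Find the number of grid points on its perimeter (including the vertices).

11

The number of boundary lattice points is Σ gcd(|Δx|,|Δy|) = gcd(9,9) + gcd(4,7) + gcd(5,2) = 9+1+1 = 11.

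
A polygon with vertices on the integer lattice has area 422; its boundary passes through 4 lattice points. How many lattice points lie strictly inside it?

From Pick's theorem, I = A − B/2 + 1 = 422 − 4/2 + 1 = 421.

421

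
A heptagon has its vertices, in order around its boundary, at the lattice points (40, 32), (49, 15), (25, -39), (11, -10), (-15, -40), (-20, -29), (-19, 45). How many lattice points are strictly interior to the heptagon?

By the shoelace formula, twice the signed area is |[40·15 − 49·32] + [49·(-39) − 25·15] + [25·(-10) − 11·(-39)] + [11·(-40) − (-15)·(-10)] + [(-15)·(-29) − (-20)·(-40)] + [(-20)·45 − (-19)·(-29)] + [(-19)·32 − 40·45]| = 7889, so the area is 3944.5.
Along each edge there are gcd(|Δx|,|Δy|)+1 lattice points, so counting each shared vertex once the boundary has gcd(9,17) + gcd(24,54) + gcd(14,29) + gcd(26,30) + gcd(5,11) + gcd(1,74) + gcd(59,13) = 1+6+1+2+1+1+1 = 13.
Pick's theorem gives I = A − B/2 + 1 = 3944.5 − 13/2 + 1 = 3939.

3939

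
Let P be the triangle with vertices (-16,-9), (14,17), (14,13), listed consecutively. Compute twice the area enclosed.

By the shoelace formula, twice the signed area is |((-16)·17 − 14·(-9)) + (14·13 − 14·17) + (14·(-9) − (-16)·13)| = 120, so the area is 60.

120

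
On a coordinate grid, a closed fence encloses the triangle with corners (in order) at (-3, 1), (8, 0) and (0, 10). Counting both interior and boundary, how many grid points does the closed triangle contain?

55

The shoelace formula gives twice the area as |((-3)·0 − 8·1) + (8·10 − 0·0) + (0·1 − (-3)·10)| = 102, so the area is 51.
Summing gcd(|Δx|,|Δy|) over the edges gives the boundary count: gcd(11,1) + gcd(8,10) + gcd(3,9) = 1+2+3 = 6.
Pick's theorem gives I = A − B/2 + 1 = 51 − 6/2 + 1 = 49, so the closed region contains I + B = 49 + 6 = 55 lattice points.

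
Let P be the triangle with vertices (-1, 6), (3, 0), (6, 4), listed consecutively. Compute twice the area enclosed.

34

The shoelace formula gives twice the area as |((-1)·0 − 3·6) + (3·4 − 6·0) + (6·6 − (-1)·4)| = 34, so the area is 17.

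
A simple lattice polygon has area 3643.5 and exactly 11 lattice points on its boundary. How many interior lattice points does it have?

3639

From Pick's theorem, I = A − B/2 + 1 = 3643.5 − 11/2 + 1 = 3639.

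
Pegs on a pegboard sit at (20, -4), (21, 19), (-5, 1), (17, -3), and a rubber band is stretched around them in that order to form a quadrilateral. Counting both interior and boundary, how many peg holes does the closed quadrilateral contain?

289

By the shoelace formula, twice the signed area is |(20·19 − 21·(-4)) + (21·1 − (-5)·19) + ((-5)·(-3) − 17·1) + (17·(-4) − 20·(-3))| = 570, so the area is 285.
The number of boundary lattice points is Σ gcd(|Δx|,|Δy|) = gcd(1,23) + gcd(26,18) + gcd(22,4) + gcd(3,1) = 1+2+2+1 = 6.
Pick's theorem gives I = A − B/2 + 1 = 285 − 6/2 + 1 = 283, so the closed region contains I + B = 283 + 6 = 289 lattice points.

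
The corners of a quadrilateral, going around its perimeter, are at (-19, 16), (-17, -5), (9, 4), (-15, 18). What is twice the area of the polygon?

Using the shoelace formula, 2A = |[(-19)·(-5) − (-17)·16] + [(-17)·4 − 9·(-5)] + [9·18 − (-15)·4] + [(-15)·16 − (-19)·18]| = 668, so the area is 334.

668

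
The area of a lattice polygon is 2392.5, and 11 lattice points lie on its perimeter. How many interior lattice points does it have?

From Pick's theorem, I = A − B/2 + 1 = 2392.5 − 11/2 + 1 = 2388.

2388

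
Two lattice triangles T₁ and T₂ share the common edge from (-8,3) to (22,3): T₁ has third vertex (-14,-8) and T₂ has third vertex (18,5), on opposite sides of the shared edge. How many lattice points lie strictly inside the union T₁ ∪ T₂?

193

The union is the simple quadrilateral with vertices (-8,3), (-14,-8), (22,3), (18,5) in order.
Using the shoelace formula, 2A = |[(-8)·(-8) − (-14)·3] + [(-14)·3 − 22·(-8)] + [22·5 − 18·3] + [18·3 − (-8)·5]| = 390, so the area is 195.
Along each edge there are gcd(|Δx|,|Δy|)+1 lattice points, so counting each shared vertex once the boundary has gcd(6,11) + gcd(36,11) + gcd(4,2) + gcd(26,2) = 1+1+2+2 = 6.
By Pick's theorem I = A − B/2 + 1 = 195 − 6/2 + 1 = 193.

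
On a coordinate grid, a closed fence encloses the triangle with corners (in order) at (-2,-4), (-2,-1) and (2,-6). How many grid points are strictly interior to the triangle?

4

Using the shoelace formula, 2A = |[(-2)·(-1) − (-2)·(-4)] + [(-2)·(-6) − 2·(-1)] + [2·(-4) − (-2)·(-6)]| = 12, so the area is 6.
Along each edge there are gcd(|Δx|,|Δy|)+1 lattice points, so counting each shared vertex once the boundary has gcd(0,3) + gcd(4,5) + gcd(4,2) = 3+1+2 = 6.
By Pick's theorem A = I + B/2 − 1, so I = 6 − 6/2 + 1 = 4.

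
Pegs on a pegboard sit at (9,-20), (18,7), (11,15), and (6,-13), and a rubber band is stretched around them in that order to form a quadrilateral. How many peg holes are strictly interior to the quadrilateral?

185

Using the shoelace formula, 2A = |(9·7 − 18·(-20)) + (18·15 − 11·7) + (11·(-13) − 6·15) + (6·(-20) − 9·(-13))| = 380, so the area is 190.
The number of boundary lattice points is Σ gcd(|Δx|,|Δy|) = gcd(9,27) + gcd(7,8) + gcd(5,28) + gcd(3,7) = 9+1+1+1 = 12.
Pick's theorem gives I = A − B/2 + 1 = 190 − 12/2 + 1 = 185.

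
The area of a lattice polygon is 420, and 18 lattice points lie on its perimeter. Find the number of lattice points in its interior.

412

From Pick's theorem, I = A − B/2 + 1 = 420 − 18/2 + 1 = 412.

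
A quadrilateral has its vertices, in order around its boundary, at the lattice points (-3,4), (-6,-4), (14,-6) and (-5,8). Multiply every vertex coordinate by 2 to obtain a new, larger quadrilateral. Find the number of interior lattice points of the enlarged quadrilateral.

423

The shoelace formula gives twice the area as |[(-3)·(-4) − (-6)·4] + [(-6)·(-6) − 14·(-4)] + [14·8 − (-5)·(-6)] + [(-5)·4 − (-3)·8]| = 214, so the area is 107.
Summing gcd(|Δx|,|Δy|) over the edges gives the boundary count: gcd(3,8) + gcd(20,2) + gcd(19,14) + gcd(2,4) = 1+2+1+2 = 6.
Scaling by 2 multiplies the area by 2² = 4 (so the new area is 428) and multiplies the boundary lattice-point count by 2, giving 12.
By Pick's theorem, the interior count of the dilated polygon is 428 − 12/2 + 1 = 423.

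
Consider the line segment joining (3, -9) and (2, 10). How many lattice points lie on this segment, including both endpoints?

2

The number of lattice points on a segment between lattice points is gcd(|Δx|,|Δy|) + 1 = gcd(1,19) + 1 = 1 + 1 = 2.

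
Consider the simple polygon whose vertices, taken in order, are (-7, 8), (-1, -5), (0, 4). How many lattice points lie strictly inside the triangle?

The shoelace formula gives twice the area as |[(-7)·(-5) − (-1)·8] + [(-1)·4 − 0·(-5)] + [0·8 − (-7)·4]| = 67, so the area is 67/2.
The number of boundary lattice points is Σ gcd(|Δx|,|Δy|) = gcd(6,13) + gcd(1,9) + gcd(7,4) = 1+1+1 = 3.
Pick's theorem gives I = A − B/2 + 1 = 67/2 − 3/2 + 1 = 33.

33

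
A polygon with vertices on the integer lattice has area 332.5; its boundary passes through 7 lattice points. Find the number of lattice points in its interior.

330

Pick's theorem A = I + B/2 − 1 rearranges to I = A − B/2 + 1 = 332.5 − 7/2 + 1 = 330.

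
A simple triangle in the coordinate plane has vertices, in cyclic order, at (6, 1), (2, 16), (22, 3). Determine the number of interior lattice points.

The shoelace formula gives twice the area as |(6·16 − 2·1) + (2·3 − 22·16) + (22·1 − 6·3)| = 248, so the area is 124.
Along each edge there are gcd(|Δx|,|Δy|)+1 lattice points, so counting each shared vertex once the boundary has gcd(4,15) + gcd(20,13) + gcd(16,2) = 1+1+2 = 4.
Pick's theorem gives I = A − B/2 + 1 = 124 − 4/2 + 1 = 123.

123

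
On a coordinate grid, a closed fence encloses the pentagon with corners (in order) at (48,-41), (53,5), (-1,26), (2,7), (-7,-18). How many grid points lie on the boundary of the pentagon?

7

Along each edge there are gcd(|Δx|,|Δy|)+1 lattice points, so counting each shared vertex once the boundary has gcd(5,46) + gcd(54,21) + gcd(3,19) + gcd(9,25) + gcd(55,23) = 1+3+1+1+1 = 7.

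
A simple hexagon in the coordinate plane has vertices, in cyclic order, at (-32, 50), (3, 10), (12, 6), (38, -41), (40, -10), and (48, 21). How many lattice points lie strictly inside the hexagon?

Using the shoelace formula, 2A = |((-32)·10 − 3·50) + (3·6 − 12·10) + (12·(-41) − 38·6) + (38·(-10) − 40·(-41)) + (40·21 − 48·(-10)) + (48·50 − (-32)·21)| = 4360, so the area is 2180.
Along each edge there are gcd(|Δx|,|Δy|)+1 lattice points, so counting each shared vertex once the boundary has gcd(35,40) + gcd(9,4) + gcd(26,47) + gcd(2,31) + gcd(8,31) + gcd(80,29) = 5+1+1+1+1+1 = 10.
Pick's theorem gives I = A − B/2 + 1 = 2180 − 10/2 + 1 = 2176.

2176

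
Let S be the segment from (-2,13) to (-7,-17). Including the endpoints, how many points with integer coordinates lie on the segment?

6

The number of lattice points on a segment between lattice points is gcd(|Δx|,|Δy|) + 1 = gcd(5,30) + 1 = 5 + 1 = 6.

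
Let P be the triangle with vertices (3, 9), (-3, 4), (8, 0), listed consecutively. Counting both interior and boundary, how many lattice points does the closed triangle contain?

42

The shoelace formula gives twice the area as |(3·4 − (-3)·9) + ((-3)·0 − 8·4) + (8·9 − 3·0)| = 79, so the area is 79/2.
Along each edge there are gcd(|Δx|,|Δy|)+1 lattice points, so counting each shared vertex once the boundary has gcd(6,5) + gcd(11,4) + gcd(5,9) = 1+1+1 = 3.
Pick's theorem gives I = A − B/2 + 1 = 79/2 − 3/2 + 1 = 39, so the closed region contains I + B = 39 + 3 = 42 lattice points.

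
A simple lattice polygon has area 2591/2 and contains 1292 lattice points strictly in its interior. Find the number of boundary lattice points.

9

Pick's theorem gives A = I + B/2 − 1, so B = 2(A − I + 1) = 2(2591/2 − 1292 + 1) = 9.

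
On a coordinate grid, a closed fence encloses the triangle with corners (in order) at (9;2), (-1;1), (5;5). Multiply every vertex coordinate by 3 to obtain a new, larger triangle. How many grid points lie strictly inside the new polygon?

148

By the shoelace formula, twice the signed area is |[9·1 − (-1)·2] + [(-1)·5 − 5·1] + [5·2 − 9·5]| = 34, so the area is 17.
The number of boundary lattice points is Σ gcd(|Δx|,|Δy|) = gcd(10,1) + gcd(6,4) + gcd(4,3) = 1+2+1 = 4.
Scaling by 3 multiplies the area by 3² = 9 (so the new area is 153) and multiplies the boundary lattice-point count by 3, giving 12.
By Pick's theorem, the interior count of the dilated polygon is 153 − 12/2 + 1 = 148.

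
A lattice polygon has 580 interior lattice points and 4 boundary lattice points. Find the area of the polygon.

581

By Pick's theorem, A = I + B/2 − 1 = 580 + 4/2 − 1 = 581.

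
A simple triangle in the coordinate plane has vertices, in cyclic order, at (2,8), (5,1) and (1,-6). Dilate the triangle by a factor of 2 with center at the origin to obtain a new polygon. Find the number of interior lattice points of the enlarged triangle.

By the shoelace formula, twice the signed area is |(2·1 − 5·8) + (5·(-6) − 1·1) + (1·8 − 2·(-6))| = 49, so the area is 49/2.
The number of boundary lattice points is Σ gcd(|Δx|,|Δy|) = gcd(3,7) + gcd(4,7) + gcd(1,14) = 1+1+1 = 3.
Scaling by 2 multiplies the area by 2² = 4 (so the new area is 98) and multiplies the boundary lattice-point count by 2, giving 6.
By Pick's theorem, the interior count of the dilated polygon is 98 − 6/2 + 1 = 96.

96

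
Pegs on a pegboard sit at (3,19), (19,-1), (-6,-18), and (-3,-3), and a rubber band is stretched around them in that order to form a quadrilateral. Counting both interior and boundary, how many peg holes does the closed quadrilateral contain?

The shoelace formula gives twice the area as |(3·(-1) − 19·19) + (19·(-18) − (-6)·(-1)) + ((-6)·(-3) − (-3)·(-18)) + ((-3)·19 − 3·(-3))| = 796, so the area is 398.
Along each edge there are gcd(|Δx|,|Δy|)+1 lattice points, so counting each shared vertex once the boundary has gcd(16,20) + gcd(25,17) + gcd(3,15) + gcd(6,22) = 4+1+3+2 = 10.
Pick's theorem gives I = A − B/2 + 1 = 398 − 10/2 + 1 = 394, so the closed region contains I + B = 394 + 10 = 404 lattice points.

404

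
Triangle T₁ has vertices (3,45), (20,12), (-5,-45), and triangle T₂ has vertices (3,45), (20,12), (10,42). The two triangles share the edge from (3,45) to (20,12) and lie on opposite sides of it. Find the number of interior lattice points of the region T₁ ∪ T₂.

981

The union is the simple quadrilateral with vertices (3,45), (-5,-45), (20,12), (10,42) in order.
The shoelace formula gives twice the area as |[3·(-45) − (-5)·45] + [(-5)·12 − 20·(-45)] + [20·42 − 10·12] + [10·45 − 3·42]| = 1974, so the area is 987.
Along each edge there are gcd(|Δx|,|Δy|)+1 lattice points, so counting each shared vertex once the boundary has gcd(8,90) + gcd(25,57) + gcd(10,30) + gcd(7,3) = 2+1+10+1 = 14.
By Pick's theorem I = A − B/2 + 1 = 987 − 14/2 + 1 = 981.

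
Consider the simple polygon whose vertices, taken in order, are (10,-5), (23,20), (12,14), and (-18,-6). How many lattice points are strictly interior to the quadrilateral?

By the shoelace formula, twice the signed area is |[10·20 − 23·(-5)] + [23·14 − 12·20] + [12·(-6) − (-18)·14] + [(-18)·(-5) − 10·(-6)]| = 727, so the area is 363.5.
Along each edge there are gcd(|Δx|,|Δy|)+1 lattice points, so counting each shared vertex once the boundary has gcd(13,25) + gcd(11,6) + gcd(30,20) + gcd(28,1) = 1+1+10+1 = 13.
By Pick's theorem A = I + B/2 − 1, so I = 363.5 − 13/2 + 1 = 358.

358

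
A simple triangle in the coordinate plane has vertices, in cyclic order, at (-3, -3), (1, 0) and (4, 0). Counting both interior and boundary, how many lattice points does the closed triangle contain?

By the shoelace formula, twice the signed area is |((-3)·0 − 1·(-3)) + (1·0 − 4·0) + (4·(-3) − (-3)·0)| = 9, so the area is 4.5.
Summing gcd(|Δx|,|Δy|) over the edges gives the boundary count: gcd(4,3) + gcd(3,0) + gcd(7,3) = 1+3+1 = 5.
Pick's theorem gives I = A − B/2 + 1 = 4.5 − 5/2 + 1 = 3, so the closed region contains I + B = 3 + 5 = 8 lattice points.

8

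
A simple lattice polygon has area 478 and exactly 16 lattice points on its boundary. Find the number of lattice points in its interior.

471

From Pick's theorem, I = A − B/2 + 1 = 478 − 16/2 + 1 = 471.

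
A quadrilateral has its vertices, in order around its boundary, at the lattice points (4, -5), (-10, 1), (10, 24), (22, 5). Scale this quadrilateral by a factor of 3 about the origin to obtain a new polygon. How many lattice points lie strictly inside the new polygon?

Using the shoelace formula, 2A = |[4·1 − (-10)·(-5)] + [(-10)·24 − 10·1] + [10·5 − 22·24] + [22·(-5) − 4·5]| = 904, so the area is 452.
The number of boundary lattice points is Σ gcd(|Δx|,|Δy|) = gcd(14,6) + gcd(20,23) + gcd(12,19) + gcd(18,10) = 2+1+1+2 = 6.
Scaling by 3 multiplies the area by 3² = 9 (so the new area is 4068) and multiplies the boundary lattice-point count by 3, giving 18.
By Pick's theorem, the interior count of the dilated polygon is 4068 − 18/2 + 1 = 4060.

4060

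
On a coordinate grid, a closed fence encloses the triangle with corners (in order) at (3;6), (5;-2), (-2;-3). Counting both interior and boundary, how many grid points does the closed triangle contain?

By the shoelace formula, twice the signed area is |(3·(-2) − 5·6) + (5·(-3) − (-2)·(-2)) + ((-2)·6 − 3·(-3))| = 58, so the area is 29.
Along each edge there are gcd(|Δx|,|Δy|)+1 lattice points, so counting each shared vertex once the boundary has gcd(2,8) + gcd(7,1) + gcd(5,9) = 2+1+1 = 4.
Pick's theorem gives I = A − B/2 + 1 = 29 − 4/2 + 1 = 28, so the closed region contains I + B = 28 + 4 = 32 lattice points.

32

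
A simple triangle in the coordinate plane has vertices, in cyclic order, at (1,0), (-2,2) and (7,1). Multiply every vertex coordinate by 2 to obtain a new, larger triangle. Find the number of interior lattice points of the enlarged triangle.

28

By the shoelace formula, twice the signed area is |[1·2 − (-2)·0] + [(-2)·1 − 7·2] + [7·0 − 1·1]| = 15, so the area is 7.5.
Along each edge there are gcd(|Δx|,|Δy|)+1 lattice points, so counting each shared vertex once the boundary has gcd(3,2) + gcd(9,1) + gcd(6,1) = 1+1+1 = 3.
Scaling by 2 multiplies the area by 2² = 4 (so the new area is 30) and multiplies the boundary lattice-point count by 2, giving 6.
By Pick's theorem, the interior count of the dilated polygon is 30 − 6/2 + 1 = 28.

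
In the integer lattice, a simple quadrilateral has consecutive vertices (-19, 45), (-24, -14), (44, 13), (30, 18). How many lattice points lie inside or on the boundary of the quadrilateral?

The shoelace formula gives twice the area as |((-19)·(-14) − (-24)·45) + ((-24)·13 − 44·(-14)) + (44·18 − 30·13) + (30·45 − (-19)·18)| = 3744, so the area is 1872.
Along each edge there are gcd(|Δx|,|Δy|)+1 lattice points, so counting each shared vertex once the boundary has gcd(5,59) + gcd(68,27) + gcd(14,5) + gcd(49,27) = 1+1+1+1 = 4.
Pick's theorem gives I = A − B/2 + 1 = 1872 − 4/2 + 1 = 1871, so the closed region contains I + B = 1871 + 4 = 1875 lattice points.

1875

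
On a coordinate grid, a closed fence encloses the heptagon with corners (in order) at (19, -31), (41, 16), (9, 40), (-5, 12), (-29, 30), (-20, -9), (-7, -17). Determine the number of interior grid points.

The shoelace formula gives twice the area as |(19·16 − 41·(-31)) + (41·40 − 9·16) + (9·12 − (-5)·40) + ((-5)·30 − (-29)·12) + ((-29)·(-9) − (-20)·30) + ((-20)·(-17) − (-7)·(-9)) + ((-7)·(-31) − 19·(-17))| = 5255, so the area is 5255/2.
Along each edge there are gcd(|Δx|,|Δy|)+1 lattice points, so counting each shared vertex once the boundary has gcd(22,47) + gcd(32,24) + gcd(14,28) + gcd(24,18) + gcd(9,39) + gcd(13,8) + gcd(26,14) = 1+8+14+6+3+1+2 = 35.
By Pick's theorem A = I + B/2 − 1, so I = 5255/2 − 35/2 + 1 = 2611.

2611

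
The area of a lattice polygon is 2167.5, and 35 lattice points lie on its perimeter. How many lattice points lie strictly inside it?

2151

From Pick's theorem, I = A − B/2 + 1 = 2167.5 − 35/2 + 1 = 2151.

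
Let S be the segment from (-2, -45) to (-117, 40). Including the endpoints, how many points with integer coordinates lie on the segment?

6

The number of lattice points on a segment between lattice points is gcd(|Δx|,|Δy|) + 1 = gcd(115,85) + 1 = 5 + 1 = 6.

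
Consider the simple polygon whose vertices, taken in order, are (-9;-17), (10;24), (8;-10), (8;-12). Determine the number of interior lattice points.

Using the shoelace formula, 2A = |[(-9)·24 − 10·(-17)] + [10·(-10) − 8·24] + [8·(-12) − 8·(-10)] + [8·(-17) − (-9)·(-12)]| = 598, so the area is 299.
Along each edge there are gcd(|Δx|,|Δy|)+1 lattice points, so counting each shared vertex once the boundary has gcd(19,41) + gcd(2,34) + gcd(0,2) + gcd(17,5) = 1+2+2+1 = 6.
By Pick's theorem A = I + B/2 − 1, so I = 299 − 6/2 + 1 = 297.

297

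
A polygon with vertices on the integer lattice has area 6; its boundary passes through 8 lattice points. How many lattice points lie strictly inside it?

Pick's theorem A = I + B/2 − 1 rearranges to I = A − B/2 + 1 = 6 − 8/2 + 1 = 3.

3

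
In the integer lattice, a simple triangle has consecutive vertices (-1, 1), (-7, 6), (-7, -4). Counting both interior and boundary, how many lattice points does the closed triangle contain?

Using the shoelace formula, 2A = |((-1)·6 − (-7)·1) + ((-7)·(-4) − (-7)·6) + ((-7)·1 − (-1)·(-4))| = 60, so the area is 30.
Summing gcd(|Δx|,|Δy|) over the edges gives the boundary count: gcd(6,5) + gcd(0,10) + gcd(6,5) = 1+10+1 = 12.
Pick's theorem gives I = A − B/2 + 1 = 30 − 12/2 + 1 = 25, so the closed region contains I + B = 25 + 12 = 37 lattice points.

37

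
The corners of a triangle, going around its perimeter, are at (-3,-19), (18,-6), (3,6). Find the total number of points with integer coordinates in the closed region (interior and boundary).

227

By the shoelace formula, twice the signed area is |[(-3)·(-6) − 18·(-19)] + [18·6 − 3·(-6)] + [3·(-19) − (-3)·6]| = 447, so the area is 223.5.
Summing gcd(|Δx|,|Δy|) over the edges gives the boundary count: gcd(21,13) + gcd(15,12) + gcd(6,25) = 1+3+1 = 5.
Pick's theorem gives I = A − B/2 + 1 = 223.5 − 5/2 + 1 = 222, so the closed region contains I + B = 222 + 5 = 227 lattice points.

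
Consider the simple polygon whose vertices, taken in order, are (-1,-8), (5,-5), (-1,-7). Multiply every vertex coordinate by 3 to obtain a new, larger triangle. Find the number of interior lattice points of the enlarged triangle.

19

The shoelace formula gives twice the area as |[(-1)·(-5) − 5·(-8)] + [5·(-7) − (-1)·(-5)] + [(-1)·(-8) − (-1)·(-7)]| = 6, so the area is 3.
Along each edge there are gcd(|Δx|,|Δy|)+1 lattice points, so counting each shared vertex once the boundary has gcd(6,3) + gcd(6,2) + gcd(0,1) = 3+2+1 = 6.
Scaling by 3 multiplies the area by 3² = 9 (so the new area is 27) and multiplies the boundary lattice-point count by 3, giving 18.
By Pick's theorem, the interior count of the dilated polygon is 27 − 18/2 + 1 = 19.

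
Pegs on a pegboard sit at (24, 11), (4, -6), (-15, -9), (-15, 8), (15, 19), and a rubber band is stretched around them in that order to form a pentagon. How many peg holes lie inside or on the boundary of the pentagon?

644

By the shoelace formula, twice the signed area is |(24·(-6) − 4·11) + (4·(-9) − (-15)·(-6)) + ((-15)·8 − (-15)·(-9)) + ((-15)·19 − 15·8) + (15·11 − 24·19)| = 1265, so the area is 1265/2.
The number of boundary lattice points is Σ gcd(|Δx|,|Δy|) = gcd(20,17) + gcd(19,3) + gcd(0,17) + gcd(30,11) + gcd(9,8) = 1+1+17+1+1 = 21.
Pick's theorem gives I = A − B/2 + 1 = 1265/2 − 21/2 + 1 = 623, so the closed region contains I + B = 623 + 21 = 644 lattice points.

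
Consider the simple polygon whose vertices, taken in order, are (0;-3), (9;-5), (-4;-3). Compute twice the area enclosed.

8

Using the shoelace formula, 2A = |(0·(-5) − 9·(-3)) + (9·(-3) − (-4)·(-5)) + ((-4)·(-3) − 0·(-3))| = 8, so the area is 4.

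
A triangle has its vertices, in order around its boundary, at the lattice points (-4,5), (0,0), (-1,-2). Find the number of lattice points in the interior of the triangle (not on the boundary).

6

Using the shoelace formula, 2A = |((-4)·0 − 0·5) + (0·(-2) − (-1)·0) + ((-1)·5 − (-4)·(-2))| = 13, so the area is 13/2.
Summing gcd(|Δx|,|Δy|) over the edges gives the boundary count: gcd(4,5) + gcd(1,2) + gcd(3,7) = 1+1+1 = 3.
By Pick's theorem A = I + B/2 − 1, so I = 13/2 − 3/2 + 1 = 6.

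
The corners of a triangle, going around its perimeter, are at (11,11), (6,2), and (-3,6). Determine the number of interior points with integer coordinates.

50

By the shoelace formula, twice the signed area is |[11·2 − 6·11] + [6·6 − (-3)·2] + [(-3)·11 − 11·6]| = 101, so the area is 101/2.
Summing gcd(|Δx|,|Δy|) over the edges gives the boundary count: gcd(5,9) + gcd(9,4) + gcd(14,5) = 1+1+1 = 3.
Pick's theorem gives I = A − B/2 + 1 = 101/2 − 3/2 + 1 = 50.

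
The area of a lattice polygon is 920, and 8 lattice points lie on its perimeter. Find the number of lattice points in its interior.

From Pick's theorem, I = A − B/2 + 1 = 920 − 8/2 + 1 = 917.

917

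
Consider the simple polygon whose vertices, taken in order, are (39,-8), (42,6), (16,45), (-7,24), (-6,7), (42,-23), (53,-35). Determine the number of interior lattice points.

Using the shoelace formula, 2A = |[39·6 − 42·(-8)] + [42·45 − 16·6] + [16·24 − (-7)·45] + [(-7)·7 − (-6)·24] + [(-6)·(-23) − 42·7] + [42·(-35) − 53·(-23)] + [53·(-8) − 39·(-35)]| = 3692, so the area is 1846.
Summing gcd(|Δx|,|Δy|) over the edges gives the boundary count: gcd(3,14) + gcd(26,39) + gcd(23,21) + gcd(1,17) + gcd(48,30) + gcd(11,12) + gcd(14,27) = 1+13+1+1+6+1+1 = 24.
Pick's theorem gives I = A − B/2 + 1 = 1846 − 24/2 + 1 = 1835.

1835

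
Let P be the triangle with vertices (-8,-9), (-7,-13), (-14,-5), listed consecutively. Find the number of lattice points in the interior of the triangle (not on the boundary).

By the shoelace formula, twice the signed area is |((-8)·(-13) − (-7)·(-9)) + ((-7)·(-5) − (-14)·(-13)) + ((-14)·(-9) − (-8)·(-5))| = 20, so the area is 10.
Along each edge there are gcd(|Δx|,|Δy|)+1 lattice points, so counting each shared vertex once the boundary has gcd(1,4) + gcd(7,8) + gcd(6,4) = 1+1+2 = 4.
By Pick's theorem A = I + B/2 − 1, so I = 10 − 4/2 + 1 = 9.

9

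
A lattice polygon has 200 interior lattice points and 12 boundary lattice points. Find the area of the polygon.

By Pick's theorem, A = I + B/2 − 1 = 200 + 12/2 − 1 = 205.

205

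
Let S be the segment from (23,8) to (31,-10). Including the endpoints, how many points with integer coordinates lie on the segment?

The number of lattice points on a segment between lattice points is gcd(|Δx|,|Δy|) + 1 = gcd(8,18) + 1 = 2 + 1 = 3.

3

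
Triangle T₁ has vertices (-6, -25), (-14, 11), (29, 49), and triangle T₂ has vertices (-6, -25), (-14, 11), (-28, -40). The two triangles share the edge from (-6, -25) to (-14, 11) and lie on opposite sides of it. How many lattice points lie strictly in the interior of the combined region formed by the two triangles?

The union is the simple quadrilateral with vertices (-6, -25), (29, 49), (-14, 11), (-28, -40) in order.
Using the shoelace formula, 2A = |[(-6)·49 − 29·(-25)] + [29·11 − (-14)·49] + [(-14)·(-40) − (-28)·11] + [(-28)·(-25) − (-6)·(-40)]| = 2764, so the area is 1382.
The number of boundary lattice points is Σ gcd(|Δx|,|Δy|) = gcd(35,74) + gcd(43,38) + gcd(14,51) + gcd(22,15) = 1+1+1+1 = 4.
By Pick's theorem I = A − B/2 + 1 = 1382 − 4/2 + 1 = 1381.

1381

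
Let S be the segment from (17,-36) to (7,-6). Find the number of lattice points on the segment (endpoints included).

11

The number of lattice points on a segment between lattice points is gcd(|Δx|,|Δy|) + 1 = gcd(10,30) + 1 = 10 + 1 = 11.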